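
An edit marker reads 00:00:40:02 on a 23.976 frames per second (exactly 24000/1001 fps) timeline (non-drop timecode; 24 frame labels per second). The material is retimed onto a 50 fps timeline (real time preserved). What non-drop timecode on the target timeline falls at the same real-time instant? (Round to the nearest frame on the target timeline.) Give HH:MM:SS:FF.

00:00:40:06

Source frame index: (0×3600 + 0×60 + 40) × 24 + 2 = 962.
Real time: 962 / (24000/1001) = 481481/12000 s.
Target frame: (481481/12000) × (50) = 481481/240 ≈ 2006.171 → 2006.
At 50 labels/s: frame 2006 → 00:00:40:06.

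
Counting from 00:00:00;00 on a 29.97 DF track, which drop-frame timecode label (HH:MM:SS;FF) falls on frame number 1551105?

14:22:35;07

Ten DF minutes hold 17982 frames, so frame 1551105 lies in block 86 (frames 1546452–1564433) with 4653 frames into that block.
The block's first minute is 1800 frames and the rest 1798 each; 4653 frames reaches minute 2, so 86 × 18 + 2 × 2 = 1552 labels have been skipped so far.
Adding those back, label number 1551105 + 1552 = 1552657 at 30 labels/s is 51755 s + 7 f = 14 h 22 min 35 s frame 7, i.e. 14:22:35;07.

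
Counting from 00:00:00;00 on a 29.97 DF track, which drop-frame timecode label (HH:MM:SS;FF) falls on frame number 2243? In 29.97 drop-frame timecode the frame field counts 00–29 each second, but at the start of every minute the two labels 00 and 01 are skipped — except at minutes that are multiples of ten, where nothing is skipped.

00:01:14;25

Ten DF minutes hold 17982 frames, so frame 2243 lies in block 0 (frames 0–17981) with 2243 frames into that block.
The block's first minute is 1800 frames and the rest 1798 each; 2243 frames reaches minute 1, so 0 × 18 + 1 × 2 = 2 labels have been skipped so far.
Adding those back, label number 2243 + 2 = 2245 at 30 labels/s is 74 s + 25 f = 0 h 1 min 14 s frame 25, i.e. 00:01:14;25.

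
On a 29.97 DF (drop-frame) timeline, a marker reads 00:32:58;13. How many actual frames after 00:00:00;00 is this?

59295

Complete 10-minute blocks: 3, each 17982 frames → 53946.
Remaining 2 whole minutes in the current block: 1800 + 1 × 1798 = 3598 frames.
Within the current minute: 58 × 30 + 13 − 2 = 1751 (labels ;00/;01 skipped at this minute). Total = 53946 + 3598 + 1751 = 59295.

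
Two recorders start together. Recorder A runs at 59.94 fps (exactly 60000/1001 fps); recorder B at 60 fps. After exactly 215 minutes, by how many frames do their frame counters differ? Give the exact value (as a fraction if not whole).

774000/1001 frames

215 min = 12900 s.
A emits 60000/1001 × 12900 = 774000000/1001 frames; B emits 60 × 12900 = 774000.
Difference = 774000/1001 frames (≈ 773.2268); B is ahead of A.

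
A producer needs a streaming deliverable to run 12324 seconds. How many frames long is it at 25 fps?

308100 frames

Frames = 12324 × 25 = 308100.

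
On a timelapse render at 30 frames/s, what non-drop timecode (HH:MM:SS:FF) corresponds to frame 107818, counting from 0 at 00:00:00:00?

107818 ÷ 30 = 3593 full seconds, remainder 28 frames.
3593 s = 0 h 59 min 53 s.
Timecode: 00:59:53:28.

00:59:53:28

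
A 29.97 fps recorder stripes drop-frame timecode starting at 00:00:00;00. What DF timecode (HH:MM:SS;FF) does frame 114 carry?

00:00:03;24

Each 10-minute DF block holds 10 × 60 × 30 − 9 × 2 = 17982 frames. 114 ÷ 17982 → 0 full blocks, remainder 114.
Within the partial block the first minute is 1800 frames and each further minute 1798, so 0 further minute boundaries passed. Total skipped labels = 18 × 0 + 2 × 0 = 0.
Non-drop label index = 114 + 0 = 114; at 30 labels/s that is 00:00:03:24, i.e. DF 00:00:03;24.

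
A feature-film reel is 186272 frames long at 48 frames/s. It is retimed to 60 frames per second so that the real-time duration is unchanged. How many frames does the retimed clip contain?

232840 frames

Frames at target rate = 186272 × (60) / (48) = 232840.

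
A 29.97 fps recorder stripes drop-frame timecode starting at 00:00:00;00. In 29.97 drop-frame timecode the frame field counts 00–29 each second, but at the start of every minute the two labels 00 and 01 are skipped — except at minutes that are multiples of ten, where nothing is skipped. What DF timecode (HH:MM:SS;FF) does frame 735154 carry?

06:48:49;20

Ten DF minutes hold 17982 frames, so frame 735154 lies in block 40 (frames 719280–737261) with 15874 frames into that block.
The block's first minute is 1800 frames and the rest 1798 each; 15874 frames reaches minute 8, so 40 × 18 + 8 × 2 = 736 labels have been skipped so far.
Adding those back, label number 735154 + 736 = 735890 at 30 labels/s is 24529 s + 20 f = 6 h 48 min 49 s frame 20, i.e. 06:48:49;20.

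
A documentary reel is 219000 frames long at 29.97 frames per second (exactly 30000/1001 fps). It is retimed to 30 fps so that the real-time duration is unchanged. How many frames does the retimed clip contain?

Target frames = source frames × (target rate / source rate) = 219000 × (30)/(30000/1001) = 219000 × 1001/1000 = 219219.

219219 frames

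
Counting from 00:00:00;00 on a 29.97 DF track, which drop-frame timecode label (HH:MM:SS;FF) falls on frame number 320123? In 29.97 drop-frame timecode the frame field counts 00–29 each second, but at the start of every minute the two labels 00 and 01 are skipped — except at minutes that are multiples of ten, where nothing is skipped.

02:58:01;15

Ten DF minutes hold 17982 frames, so frame 320123 lies in block 17 (frames 305694–323675) with 14429 frames into that block.
The block's first minute is 1800 frames and the rest 1798 each; 14429 frames reaches minute 8, so 17 × 18 + 8 × 2 = 322 labels have been skipped so far.
Adding those back, label number 320123 + 322 = 320445 at 30 labels/s is 10681 s + 15 f = 2 h 58 min 1 s frame 15, i.e. 02:58:01;15.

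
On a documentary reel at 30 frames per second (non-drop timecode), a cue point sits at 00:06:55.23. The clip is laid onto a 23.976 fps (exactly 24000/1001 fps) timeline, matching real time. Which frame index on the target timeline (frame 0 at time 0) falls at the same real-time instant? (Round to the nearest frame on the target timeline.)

frame 9968

Source frame index: (0×3600 + 6×60 + 55) × 30 + 23 = 12473.
Real time: 12473 / (30) = 12473/30 s.
Target frame: (12473/30) × (24000/1001) = 9978400/1001 ≈ 9968.432 → 9968.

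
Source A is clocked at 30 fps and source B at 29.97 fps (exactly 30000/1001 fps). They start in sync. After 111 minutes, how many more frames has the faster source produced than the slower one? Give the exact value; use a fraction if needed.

199800/1001 frames

111 min = 6660 s.
A emits 30 × 6660 = 199800 frames; B emits 30000/1001 × 6660 = 199800000/1001.
Difference = 199800/1001 frames (≈ 199.6004); B is behind A.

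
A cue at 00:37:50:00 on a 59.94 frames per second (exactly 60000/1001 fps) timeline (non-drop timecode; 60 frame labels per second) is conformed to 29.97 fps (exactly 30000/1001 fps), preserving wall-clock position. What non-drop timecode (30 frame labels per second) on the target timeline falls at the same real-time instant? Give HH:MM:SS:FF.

00:37:50:00

Source frame index: (0×3600 + 37×60 + 50) × 60 + 0 = 136200.
Real time: 136200 / (60000/1001) = 227227/100 s.
Target frame: (227227/100) × (30000/1001) = 68100.
At 30 labels/s: frame 68100 → 00:37:50:00.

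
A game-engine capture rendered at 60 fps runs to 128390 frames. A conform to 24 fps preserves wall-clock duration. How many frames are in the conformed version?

51356 frames

Target frames = source frames × (target rate / source rate) = 128390 × (24)/(60) = 128390 × 2/5 = 51356.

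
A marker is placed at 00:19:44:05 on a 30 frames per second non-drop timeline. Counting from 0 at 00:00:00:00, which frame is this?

frame 35525

Total seconds to the label: (0 × 3600 + 19 × 60 + 44) = 1184.
Frame index = 1184 × 30 + 5 = 35525.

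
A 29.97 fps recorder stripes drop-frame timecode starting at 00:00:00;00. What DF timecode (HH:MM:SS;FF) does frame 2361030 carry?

Each 10-minute DF block holds 10 × 60 × 30 − 9 × 2 = 17982 frames. 2361030 ÷ 17982 → 131 full blocks, remainder 5388.
Within the partial block the first minute is 1800 frames and each further minute 1798, so 2 further minute boundaries passed. Total skipped labels = 18 × 131 + 2 × 2 = 2362.
Non-drop label index = 2361030 + 2362 = 2363392; at 30 labels/s that is 21:52:59:22, i.e. DF 21:52:59;22.

21:52:59;22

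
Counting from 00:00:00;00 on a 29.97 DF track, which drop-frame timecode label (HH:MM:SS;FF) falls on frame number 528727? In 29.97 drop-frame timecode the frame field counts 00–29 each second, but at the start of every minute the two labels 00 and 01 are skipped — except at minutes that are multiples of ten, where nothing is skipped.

Each 10-minute DF block holds 10 × 60 × 30 − 9 × 2 = 17982 frames. 528727 ÷ 17982 → 29 full blocks, remainder 7249.
Within the partial block the first minute is 1800 frames and each further minute 1798, so 4 further minute boundaries passed. Total skipped labels = 18 × 29 + 2 × 4 = 530.
Non-drop label index = 528727 + 530 = 529257; at 30 labels/s that is 04:54:01:27, i.e. DF 04:54:01;27.

04:54:01;27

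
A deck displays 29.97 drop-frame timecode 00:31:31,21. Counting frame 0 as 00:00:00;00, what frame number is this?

As if non-drop at 30 labels/s: (0 × 3600 + 31 × 60 + 31) × 30 + 21 = 56751.
Minute boundaries passed: 31; those not divisible by 10: 31 − 3 = 28; dropped labels = 2 × 28 = 56.
Actual frame index = 56751 − 56 = 56695.

56695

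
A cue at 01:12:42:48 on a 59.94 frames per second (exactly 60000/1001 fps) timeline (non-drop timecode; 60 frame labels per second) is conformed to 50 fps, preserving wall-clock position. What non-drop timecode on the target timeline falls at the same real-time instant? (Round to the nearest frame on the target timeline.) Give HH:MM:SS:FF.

01:12:47:08

Source frame index: (1×3600 + 12×60 + 42) × 60 + 48 = 261768.
Real time: 261768 / (60000/1001) = 10917907/2500 s.
Target frame: (10917907/2500) × (50) = 10917907/50 ≈ 218358.140 → 218358.
At 50 labels/s: frame 218358 → 01:12:47:08.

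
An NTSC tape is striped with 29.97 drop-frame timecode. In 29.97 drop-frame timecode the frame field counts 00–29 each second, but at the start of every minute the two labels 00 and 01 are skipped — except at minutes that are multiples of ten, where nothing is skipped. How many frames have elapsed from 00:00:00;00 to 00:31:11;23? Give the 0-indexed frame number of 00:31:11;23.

56097

As if non-drop at 30 labels/s: (0 × 3600 + 31 × 60 + 11) × 30 + 23 = 56153.
Minute boundaries passed: 31; those not divisible by 10: 31 − 3 = 28; dropped labels = 2 × 28 = 56.
Actual frame index = 56153 − 56 = 56097.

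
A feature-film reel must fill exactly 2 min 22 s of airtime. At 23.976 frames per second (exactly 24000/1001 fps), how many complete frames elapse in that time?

2 min 22 s = 142 s.
Frames = 142 × 24000/1001 = 3408000/1001 ≈ 3404.5954.
Complete frames: 3404.

3404 frames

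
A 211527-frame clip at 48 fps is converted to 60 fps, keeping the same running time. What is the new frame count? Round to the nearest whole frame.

264409 frames

Frames at target rate = 211527 × (60) / (48) = 1057635/4 ≈ 264408.750.
Nearest whole frame: 264409.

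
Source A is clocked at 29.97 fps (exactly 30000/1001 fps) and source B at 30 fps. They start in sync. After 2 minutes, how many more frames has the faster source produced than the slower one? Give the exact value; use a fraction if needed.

3600/1001 frames

2 min = 120 s.
A emits 30000/1001 × 120 = 3600000/1001 frames; B emits 30 × 120 = 3600.
Difference = 3600/1001 frames (≈ 3.5964); B is ahead of A.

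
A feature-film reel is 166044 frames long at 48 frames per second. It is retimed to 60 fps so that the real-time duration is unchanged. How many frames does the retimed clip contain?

207555 frames

Target frames = source frames × (target rate / source rate) = 166044 × (60)/(48) = 166044 × 5/4 = 207555.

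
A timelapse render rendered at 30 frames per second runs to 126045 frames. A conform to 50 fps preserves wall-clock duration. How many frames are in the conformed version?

Target frames = source frames × (target rate / source rate) = 126045 × (50)/(30) = 126045 × 5/3 = 210075.

210075 frames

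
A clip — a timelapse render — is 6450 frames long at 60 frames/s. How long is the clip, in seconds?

107.5 seconds

Running time = 6450 / (60) = 107.5 s.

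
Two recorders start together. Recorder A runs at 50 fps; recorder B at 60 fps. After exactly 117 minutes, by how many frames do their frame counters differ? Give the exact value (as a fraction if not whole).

117 min = 7020 s.
A emits 50 × 7020 = 351000 frames; B emits 60 × 7020 = 421200.
Difference = 70200 frames; B is ahead of A.

70200 frames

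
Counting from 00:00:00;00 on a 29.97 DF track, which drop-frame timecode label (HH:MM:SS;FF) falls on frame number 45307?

Ten DF minutes hold 17982 frames, so frame 45307 lies in block 2 (frames 35964–53945) with 9343 frames into that block.
The block's first minute is 1800 frames and the rest 1798 each; 9343 frames reaches minute 5, so 2 × 18 + 5 × 2 = 46 labels have been skipped so far.
Adding those back, label number 45307 + 46 = 45353 at 30 labels/s is 1511 s + 23 f = 0 h 25 min 11 s frame 23, i.e. 00:25:11;23.

00:25:11;23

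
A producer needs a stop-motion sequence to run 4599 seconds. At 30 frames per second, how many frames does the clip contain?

Frames = 4599 × 30 = 137970.

137970 frames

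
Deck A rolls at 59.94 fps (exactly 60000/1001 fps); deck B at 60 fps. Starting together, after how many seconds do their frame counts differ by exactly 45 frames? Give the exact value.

The gap grows by |60 − 60000/1001| = 60/1001 frames per second.
Time for a 45-frame gap: 45 ÷ (60/1001) = 750.75 s.

750.75 seconds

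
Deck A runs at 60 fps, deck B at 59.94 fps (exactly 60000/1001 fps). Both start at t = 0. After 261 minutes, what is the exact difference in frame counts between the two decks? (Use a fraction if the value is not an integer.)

261 min = 15660 s.
A emits 60 × 15660 = 939600 frames; B emits 60000/1001 × 15660 = 939600000/1001.
Difference = 939600/1001 frames (≈ 938.6613); B is behind A.

939600/1001 frames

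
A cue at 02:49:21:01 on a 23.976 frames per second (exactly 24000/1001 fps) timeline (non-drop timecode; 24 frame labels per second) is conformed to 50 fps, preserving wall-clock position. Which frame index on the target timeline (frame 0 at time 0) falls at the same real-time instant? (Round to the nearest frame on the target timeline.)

frame 508560

Source frame index: (2×3600 + 49×60 + 21) × 24 + 1 = 243865.
Real time: 243865 / (24000/1001) = 48821773/4800 s.
Target frame: (48821773/4800) × (50) = 48821773/96 ≈ 508560.135 → 508560.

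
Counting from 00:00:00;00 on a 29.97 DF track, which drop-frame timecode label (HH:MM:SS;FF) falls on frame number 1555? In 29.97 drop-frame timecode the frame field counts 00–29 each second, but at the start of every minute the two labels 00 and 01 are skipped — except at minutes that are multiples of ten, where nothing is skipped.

00:00:51;25

Ten DF minutes hold 17982 frames, so frame 1555 lies in block 0 (frames 0–17981) with 1555 frames into that block.
The block's first minute is 1800 frames and the rest 1798 each; 1555 frames reaches minute 0, so 0 × 18 + 0 × 2 = 0 labels have been skipped so far.
Adding those back, label number 1555 + 0 = 1555 at 30 labels/s is 51 s + 25 f = 0 h 0 min 51 s frame 25, i.e. 00:00:51;25.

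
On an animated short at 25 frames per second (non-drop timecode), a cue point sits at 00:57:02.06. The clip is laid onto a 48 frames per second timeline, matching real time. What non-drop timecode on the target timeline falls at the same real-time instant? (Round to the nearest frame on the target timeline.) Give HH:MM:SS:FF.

00:57:02:12

Source frame index: (0×3600 + 57×60 + 2) × 25 + 6 = 85556.
Real time: 85556 / (25) = 85556/25 s.
Target frame: (85556/25) × (48) = 4106688/25 ≈ 164267.520 → 164268.
At 48 labels/s: frame 164268 → 00:57:02:12.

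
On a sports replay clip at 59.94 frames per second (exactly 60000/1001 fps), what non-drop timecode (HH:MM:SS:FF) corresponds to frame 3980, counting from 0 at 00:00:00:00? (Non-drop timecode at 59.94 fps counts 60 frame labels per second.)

00:01:06:20

3980 ÷ 60 = 66 full seconds, remainder 20 frames.
66 s = 0 h 1 min 6 s.
Timecode: 00:01:06:20.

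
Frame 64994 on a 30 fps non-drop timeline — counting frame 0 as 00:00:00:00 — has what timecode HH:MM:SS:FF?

64994 ÷ 30 = 2166 full seconds, remainder 14 frames.
2166 s = 0 h 36 min 6 s.
Timecode: 00:36:06:14.

00:36:06:14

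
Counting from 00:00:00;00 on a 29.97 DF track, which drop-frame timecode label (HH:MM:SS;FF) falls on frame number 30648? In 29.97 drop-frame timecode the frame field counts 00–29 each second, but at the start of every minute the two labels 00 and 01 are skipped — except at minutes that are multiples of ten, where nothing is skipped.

Ten DF minutes hold 17982 frames, so frame 30648 lies in block 1 (frames 17982–35963) with 12666 frames into that block.
The block's first minute is 1800 frames and the rest 1798 each; 12666 frames reaches minute 7, so 1 × 18 + 7 × 2 = 32 labels have been skipped so far.
Adding those back, label number 30648 + 32 = 30680 at 30 labels/s is 1022 s + 20 f = 0 h 17 min 2 s frame 20, i.e. 00:17:02;20.

00:17:02;20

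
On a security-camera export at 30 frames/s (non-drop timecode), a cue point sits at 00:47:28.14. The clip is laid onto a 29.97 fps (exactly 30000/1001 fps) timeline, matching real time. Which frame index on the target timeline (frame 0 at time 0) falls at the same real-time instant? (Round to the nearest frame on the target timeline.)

Source frame index: (0×3600 + 47×60 + 28) × 30 + 14 = 85454.
Real time: 85454 / (30) = 42727/15 s.
Target frame: (42727/15) × (30000/1001) = 85454000/1001 ≈ 85368.631 → 85369.

frame 85369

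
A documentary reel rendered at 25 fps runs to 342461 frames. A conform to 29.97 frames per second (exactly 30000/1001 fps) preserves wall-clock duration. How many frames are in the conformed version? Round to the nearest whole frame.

Frames at target rate = 342461 × (30000/1001) / (25) = 58707600/143 ≈ 410542.657.
Nearest whole frame: 410543.

410543 frames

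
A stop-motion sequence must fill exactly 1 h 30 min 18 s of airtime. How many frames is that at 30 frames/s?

162540 frames

1 h 30 min 18 s = 5418 s.
Frames = 5418 × 30 = 162540.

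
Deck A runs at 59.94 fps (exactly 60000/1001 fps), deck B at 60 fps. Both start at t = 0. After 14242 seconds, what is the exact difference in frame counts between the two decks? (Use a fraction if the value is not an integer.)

A emits 60000/1001 × 14242 = 854520000/1001 frames; B emits 60 × 14242 = 854520.
Difference = 854520/1001 frames (≈ 853.6663); B is ahead of A.

854520/1001 frames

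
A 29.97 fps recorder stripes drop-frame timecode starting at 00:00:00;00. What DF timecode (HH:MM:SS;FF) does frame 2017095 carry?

18:41:43;23

Ten DF minutes hold 17982 frames, so frame 2017095 lies in block 112 (frames 2013984–2031965) with 3111 frames into that block.
The block's first minute is 1800 frames and the rest 1798 each; 3111 frames reaches minute 1, so 112 × 18 + 1 × 2 = 2018 labels have been skipped so far.
Adding those back, label number 2017095 + 2018 = 2019113 at 30 labels/s is 67303 s + 23 f = 18 h 41 min 43 s frame 23, i.e. 18:41:43;23.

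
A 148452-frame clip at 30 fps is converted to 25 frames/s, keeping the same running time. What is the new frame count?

Target frames = source frames × (target rate / source rate) = 148452 × (25)/(30) = 148452 × 5/6 = 123710.

123710 frames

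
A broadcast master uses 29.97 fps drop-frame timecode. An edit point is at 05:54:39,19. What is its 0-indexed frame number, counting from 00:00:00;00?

Complete 10-minute blocks: 35, each 17982 frames → 629370.
Remaining 4 whole minutes in the current block: 1800 + 3 × 1798 = 7194 frames.
Within the current minute: 39 × 30 + 19 − 2 = 1187 (labels ;00/;01 skipped at this minute). Total = 629370 + 7194 + 1187 = 637751.

637751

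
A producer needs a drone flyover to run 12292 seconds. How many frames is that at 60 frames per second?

Frames = 12292 × 60 = 737520.

737520 frames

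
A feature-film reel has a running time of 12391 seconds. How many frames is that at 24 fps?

297384 frames

Frames = 12391 × 24 = 297384.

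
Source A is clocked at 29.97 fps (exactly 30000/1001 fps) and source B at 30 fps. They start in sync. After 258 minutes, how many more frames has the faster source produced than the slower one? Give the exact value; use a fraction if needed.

258 min = 15480 s.
A emits 30000/1001 × 15480 = 464400000/1001 frames; B emits 30 × 15480 = 464400.
Difference = 464400/1001 frames (≈ 463.9361); B is ahead of A.

464400/1001 frames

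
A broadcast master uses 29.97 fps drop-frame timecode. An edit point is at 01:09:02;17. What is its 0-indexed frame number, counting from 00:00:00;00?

As if non-drop at 30 labels/s: (1 × 3600 + 9 × 60 + 2) × 30 + 17 = 124277.
Minute boundaries passed: 69; those not divisible by 10: 69 − 6 = 63; dropped labels = 2 × 63 = 126.
Actual frame index = 124277 − 126 = 124151.

124151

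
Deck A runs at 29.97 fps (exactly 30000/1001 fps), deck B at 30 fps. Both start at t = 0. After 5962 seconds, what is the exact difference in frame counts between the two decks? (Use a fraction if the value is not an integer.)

A emits 30000/1001 × 5962 = 16260000/91 frames; B emits 30 × 5962 = 178860.
Difference = 16260/91 frames (≈ 178.6813); B is ahead of A.

16260/91 frames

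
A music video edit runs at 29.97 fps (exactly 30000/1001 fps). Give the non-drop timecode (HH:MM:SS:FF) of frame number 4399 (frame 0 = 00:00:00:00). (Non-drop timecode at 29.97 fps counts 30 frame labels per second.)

4399 ÷ 30 = 146 full seconds, remainder 19 frames.
146 s = 0 h 2 min 26 s.
Timecode: 00:02:26:19.

00:02:26:19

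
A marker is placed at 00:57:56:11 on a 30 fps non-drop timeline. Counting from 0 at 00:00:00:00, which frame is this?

Total seconds to the label: (0 × 3600 + 57 × 60 + 56) = 3476.
Frame index = 3476 × 30 + 11 = 104291.

104291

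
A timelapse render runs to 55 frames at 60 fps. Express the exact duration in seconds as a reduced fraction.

11/12 seconds

Running time = 55 ÷ (60) = 55 × 1/60 = 11/12 s.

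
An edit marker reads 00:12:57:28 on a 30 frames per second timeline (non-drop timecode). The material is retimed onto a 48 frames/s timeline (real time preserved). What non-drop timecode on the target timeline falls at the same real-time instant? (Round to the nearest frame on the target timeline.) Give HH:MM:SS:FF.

Source frame index: (0×3600 + 12×60 + 57) × 30 + 28 = 23338.
Real time: 23338 / (30) = 11669/15 s.
Target frame: (11669/15) × (48) = 186704/5 ≈ 37340.800 → 37341.
At 48 labels/s: frame 37341 → 00:12:57:45.

00:12:57:45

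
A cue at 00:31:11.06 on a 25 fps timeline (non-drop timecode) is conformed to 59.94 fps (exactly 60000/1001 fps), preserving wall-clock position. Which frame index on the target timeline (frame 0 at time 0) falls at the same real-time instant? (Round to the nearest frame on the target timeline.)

frame 112162

Source frame index: (0×3600 + 31×60 + 11) × 25 + 6 = 46781.
Real time: 46781 / (25) = 46781/25 s.
Target frame: (46781/25) × (60000/1001) = 16039200/143 ≈ 112162.238 → 112162.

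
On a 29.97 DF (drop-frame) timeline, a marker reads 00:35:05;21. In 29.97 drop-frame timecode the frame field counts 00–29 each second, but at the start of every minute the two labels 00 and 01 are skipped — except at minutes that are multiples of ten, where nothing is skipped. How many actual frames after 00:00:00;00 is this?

As if non-drop at 30 labels/s: (0 × 3600 + 35 × 60 + 5) × 30 + 21 = 63171.
Minute boundaries passed: 35; those not divisible by 10: 35 − 3 = 32; dropped labels = 2 × 32 = 64.
Actual frame index = 63171 − 64 = 63107.

63107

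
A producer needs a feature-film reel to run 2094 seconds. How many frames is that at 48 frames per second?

Frames = 2094 × 48 = 100512.

100512 frames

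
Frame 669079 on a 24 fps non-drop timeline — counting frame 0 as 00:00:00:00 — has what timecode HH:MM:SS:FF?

669079 ÷ 24 = 27878 full seconds, remainder 7 frames.
27878 s = 7 h 44 min 38 s.
Timecode: 07:44:38:07.

07:44:38:07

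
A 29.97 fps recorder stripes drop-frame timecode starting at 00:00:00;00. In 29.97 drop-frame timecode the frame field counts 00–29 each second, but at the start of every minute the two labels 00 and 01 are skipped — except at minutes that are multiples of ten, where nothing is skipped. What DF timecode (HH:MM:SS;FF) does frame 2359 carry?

00:01:18;21

Ten DF minutes hold 17982 frames, so frame 2359 lies in block 0 (frames 0–17981) with 2359 frames into that block.
The block's first minute is 1800 frames and the rest 1798 each; 2359 frames reaches minute 1, so 0 × 18 + 1 × 2 = 2 labels have been skipped so far.
Adding those back, label number 2359 + 2 = 2361 at 30 labels/s is 78 s + 21 f = 0 h 1 min 18 s frame 21, i.e. 00:01:18;21.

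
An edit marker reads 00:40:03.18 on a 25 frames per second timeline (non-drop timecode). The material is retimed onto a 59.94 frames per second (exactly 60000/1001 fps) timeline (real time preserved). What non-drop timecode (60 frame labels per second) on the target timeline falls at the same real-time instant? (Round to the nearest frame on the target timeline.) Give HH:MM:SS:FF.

00:40:01:19

Source frame index: (0×3600 + 40×60 + 3) × 25 + 18 = 60093.
Real time: 60093 / (25) = 60093/25 s.
Target frame: (60093/25) × (60000/1001) = 13111200/91 ≈ 144079.121 → 144079.
At 60 labels/s: frame 144079 → 00:40:01:19.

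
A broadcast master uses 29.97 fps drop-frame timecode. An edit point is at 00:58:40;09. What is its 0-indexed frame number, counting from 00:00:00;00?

Complete 10-minute blocks: 5, each 17982 frames → 89910.
Remaining 8 whole minutes in the current block: 1800 + 7 × 1798 = 14386 frames.
Within the current minute: 40 × 30 + 9 − 2 = 1207 (labels ;00/;01 skipped at this minute). Total = 89910 + 14386 + 1207 = 105503.

105503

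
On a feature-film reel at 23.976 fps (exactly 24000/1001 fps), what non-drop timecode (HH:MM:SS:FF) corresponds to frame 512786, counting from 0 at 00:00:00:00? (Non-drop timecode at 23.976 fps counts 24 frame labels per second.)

512786 ÷ 24 = 21366 full seconds, remainder 2 frames.
21366 s = 5 h 56 min 6 s.
Timecode: 05:56:06:02.

05:56:06:02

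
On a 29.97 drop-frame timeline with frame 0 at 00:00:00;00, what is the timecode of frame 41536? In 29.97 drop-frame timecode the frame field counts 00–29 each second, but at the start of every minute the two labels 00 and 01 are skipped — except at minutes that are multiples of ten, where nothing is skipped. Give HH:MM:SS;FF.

00:23:05;28

Each 10-minute DF block holds 10 × 60 × 30 − 9 × 2 = 17982 frames. 41536 ÷ 17982 → 2 full blocks, remainder 5572.
Within the partial block the first minute is 1800 frames and each further minute 1798, so 3 further minute boundaries passed. Total skipped labels = 18 × 2 + 2 × 3 = 42.
Non-drop label index = 41536 + 42 = 41578; at 30 labels/s that is 00:23:05:28, i.e. DF 00:23:05;28.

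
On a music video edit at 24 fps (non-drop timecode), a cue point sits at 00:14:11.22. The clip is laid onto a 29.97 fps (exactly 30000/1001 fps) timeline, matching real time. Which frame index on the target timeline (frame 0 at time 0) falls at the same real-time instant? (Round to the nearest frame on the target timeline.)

frame 25532

Source frame index: (0×3600 + 14×60 + 11) × 24 + 22 = 20446.
Real time: 20446 / (24) = 10223/12 s.
Target frame: (10223/12) × (30000/1001) = 25557500/1001 ≈ 25531.968 → 25532.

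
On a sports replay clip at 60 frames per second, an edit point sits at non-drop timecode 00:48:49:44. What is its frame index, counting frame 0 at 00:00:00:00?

frame 175784

Total seconds to the label: (0 × 3600 + 48 × 60 + 49) = 2929.
Frame index = 2929 × 60 + 44 = 175784.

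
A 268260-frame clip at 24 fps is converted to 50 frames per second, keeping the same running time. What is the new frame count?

Target frames = source frames × (target rate / source rate) = 268260 × (50)/(24) = 268260 × 25/12 = 558875.

558875 frames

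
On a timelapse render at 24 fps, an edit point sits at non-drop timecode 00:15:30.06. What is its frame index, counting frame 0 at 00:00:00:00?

Total seconds to the label: (0 × 3600 + 15 × 60 + 30) = 930.
Frame index = 930 × 24 + 6 = 22326.

frame 22326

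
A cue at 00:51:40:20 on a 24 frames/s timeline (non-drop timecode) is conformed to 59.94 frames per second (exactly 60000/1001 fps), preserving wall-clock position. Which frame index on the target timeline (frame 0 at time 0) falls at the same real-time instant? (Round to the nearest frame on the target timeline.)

Source frame index: (0×3600 + 51×60 + 40) × 24 + 20 = 74420.
Real time: 74420 / (24) = 18605/6 s.
Target frame: (18605/6) × (60000/1001) = 186050000/1001 ≈ 185864.136 → 185864.

frame 185864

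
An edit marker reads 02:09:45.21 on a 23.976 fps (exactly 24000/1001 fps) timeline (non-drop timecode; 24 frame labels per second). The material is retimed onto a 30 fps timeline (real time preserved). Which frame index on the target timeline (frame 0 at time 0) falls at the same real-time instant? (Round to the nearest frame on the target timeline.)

Source frame index: (2×3600 + 9×60 + 45) × 24 + 21 = 186861.
Real time: 186861 / (24000/1001) = 62349287/8000 s.
Target frame: (62349287/8000) × (30) = 187047861/800 ≈ 233809.826 → 233810.

frame 233810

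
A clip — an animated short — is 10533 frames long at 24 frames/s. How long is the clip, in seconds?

Running time = 10533 / (24) = 438.875 s.

438.875 seconds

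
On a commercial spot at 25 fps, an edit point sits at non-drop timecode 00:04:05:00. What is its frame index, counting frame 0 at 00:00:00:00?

frame 6125

Total seconds to the label: (0 × 3600 + 4 × 60 + 5) = 245.
Frame index = 245 × 25 + 0 = 6125.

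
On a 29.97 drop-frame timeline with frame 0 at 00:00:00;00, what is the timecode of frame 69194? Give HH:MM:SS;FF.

Ten DF minutes hold 17982 frames, so frame 69194 lies in block 3 (frames 53946–71927) with 15248 frames into that block.
The block's first minute is 1800 frames and the rest 1798 each; 15248 frames reaches minute 8, so 3 × 18 + 8 × 2 = 70 labels have been skipped so far.
Adding those back, label number 69194 + 70 = 69264 at 30 labels/s is 2308 s + 24 f = 0 h 38 min 28 s frame 24, i.e. 00:38:28;24.

00:38:28;24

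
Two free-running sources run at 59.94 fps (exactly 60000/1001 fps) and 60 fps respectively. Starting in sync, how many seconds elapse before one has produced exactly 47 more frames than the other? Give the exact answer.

The gap grows by |60 − 60000/1001| = 60/1001 frames per second.
Time for a 47-frame gap: 47 ÷ (60/1001) = 47047/60 s.

47047/60 seconds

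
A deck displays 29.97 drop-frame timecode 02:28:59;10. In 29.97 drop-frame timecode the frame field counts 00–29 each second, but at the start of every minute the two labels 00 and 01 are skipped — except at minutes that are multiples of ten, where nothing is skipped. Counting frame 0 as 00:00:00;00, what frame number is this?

Complete 10-minute blocks: 14, each 17982 frames → 251748.
Remaining 8 whole minutes in the current block: 1800 + 7 × 1798 = 14386 frames.
Within the current minute: 59 × 30 + 10 − 2 = 1778 (labels ;00/;01 skipped at this minute). Total = 251748 + 14386 + 1778 = 267912.

267912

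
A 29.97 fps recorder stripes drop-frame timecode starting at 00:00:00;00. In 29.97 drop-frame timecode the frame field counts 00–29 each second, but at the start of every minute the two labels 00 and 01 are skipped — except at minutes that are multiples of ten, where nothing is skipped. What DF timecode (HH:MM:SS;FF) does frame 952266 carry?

08:49:34;00

Each 10-minute DF block holds 10 × 60 × 30 − 9 × 2 = 17982 frames. 952266 ÷ 17982 → 52 full blocks, remainder 17202.
Within the partial block the first minute is 1800 frames and each further minute 1798, so 9 further minute boundaries passed. Total skipped labels = 18 × 52 + 2 × 9 = 954.
Non-drop label index = 952266 + 954 = 953220; at 30 labels/s that is 08:49:34:00, i.e. DF 08:49:34;00.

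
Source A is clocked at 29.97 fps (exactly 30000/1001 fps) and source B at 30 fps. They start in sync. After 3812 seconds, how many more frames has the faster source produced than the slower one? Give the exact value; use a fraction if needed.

114360/1001 frames

A emits 30000/1001 × 3812 = 114360000/1001 frames; B emits 30 × 3812 = 114360.
Difference = 114360/1001 frames (≈ 114.2458); B is ahead of A.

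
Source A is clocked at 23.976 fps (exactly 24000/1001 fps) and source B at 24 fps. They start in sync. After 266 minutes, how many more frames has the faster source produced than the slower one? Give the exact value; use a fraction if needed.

54720/143 frames

266 min = 15960 s.
A emits 24000/1001 × 15960 = 54720000/143 frames; B emits 24 × 15960 = 383040.
Difference = 54720/143 frames (≈ 382.6573); B is ahead of A.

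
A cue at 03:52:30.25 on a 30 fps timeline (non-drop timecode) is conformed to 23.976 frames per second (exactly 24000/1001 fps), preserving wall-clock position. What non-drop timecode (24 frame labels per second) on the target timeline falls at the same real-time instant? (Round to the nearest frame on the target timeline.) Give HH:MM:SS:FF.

03:52:16:22

Source frame index: (3×3600 + 52×60 + 30) × 30 + 25 = 418525.
Real time: 418525 / (30) = 83705/6 s.
Target frame: (83705/6) × (24000/1001) = 334820000/1001 ≈ 334485.514 → 334486.
At 24 labels/s: frame 334486 → 03:52:16:22.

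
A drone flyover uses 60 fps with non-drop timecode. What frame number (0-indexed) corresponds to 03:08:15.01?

Total seconds to the label: (3 × 3600 + 8 × 60 + 15) = 11295.
Frame index = 11295 × 60 + 1 = 677701.

677701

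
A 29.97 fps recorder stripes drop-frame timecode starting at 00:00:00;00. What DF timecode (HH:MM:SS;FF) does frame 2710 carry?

Each 10-minute DF block holds 10 × 60 × 30 − 9 × 2 = 17982 frames. 2710 ÷ 17982 → 0 full blocks, remainder 2710.
Within the partial block the first minute is 1800 frames and each further minute 1798, so 1 further minute boundary passed. Total skipped labels = 18 × 0 + 2 × 1 = 2.
Non-drop label index = 2710 + 2 = 2712; at 30 labels/s that is 00:01:30:12, i.e. DF 00:01:30;12.

00:01:30;12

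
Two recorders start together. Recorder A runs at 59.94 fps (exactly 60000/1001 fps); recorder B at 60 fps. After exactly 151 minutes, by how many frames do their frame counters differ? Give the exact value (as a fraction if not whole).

151 min = 9060 s.
A emits 60000/1001 × 9060 = 543600000/1001 frames; B emits 60 × 9060 = 543600.
Difference = 543600/1001 frames (≈ 543.0569); B is ahead of A.

543600/1001 frames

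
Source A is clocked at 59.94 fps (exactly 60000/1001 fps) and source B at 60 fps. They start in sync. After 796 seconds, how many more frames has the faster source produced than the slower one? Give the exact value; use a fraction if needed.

A emits 60000/1001 × 796 = 47760000/1001 frames; B emits 60 × 796 = 47760.
Difference = 47760/1001 frames (≈ 47.7123); B is ahead of A.

47760/1001 frames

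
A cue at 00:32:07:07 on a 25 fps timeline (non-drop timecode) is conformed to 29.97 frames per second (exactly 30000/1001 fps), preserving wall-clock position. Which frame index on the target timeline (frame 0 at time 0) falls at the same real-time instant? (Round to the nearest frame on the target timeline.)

frame 57761

Source frame index: (0×3600 + 32×60 + 7) × 25 + 7 = 48182.
Real time: 48182 / (25) = 48182/25 s.
Target frame: (48182/25) × (30000/1001) = 57818400/1001 ≈ 57760.639 → 57761.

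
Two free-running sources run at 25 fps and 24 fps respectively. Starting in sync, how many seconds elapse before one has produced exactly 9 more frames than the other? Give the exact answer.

The gap grows by |24 − 25| = 1 frame per second.
Time for a 9-frame gap: 9 ÷ (1) = 9 s.

9 seconds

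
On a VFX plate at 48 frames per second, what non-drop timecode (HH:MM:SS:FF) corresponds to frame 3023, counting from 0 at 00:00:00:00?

3023 ÷ 48 = 62 full seconds, remainder 47 frames.
62 s = 0 h 1 min 2 s.
Timecode: 00:01:02:47.

00:01:02:47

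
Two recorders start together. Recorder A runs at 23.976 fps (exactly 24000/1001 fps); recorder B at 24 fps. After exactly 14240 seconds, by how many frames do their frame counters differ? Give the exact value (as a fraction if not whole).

341760/1001 frames

A emits 24000/1001 × 14240 = 341760000/1001 frames; B emits 24 × 14240 = 341760.
Difference = 341760/1001 frames (≈ 341.4186); B is ahead of A.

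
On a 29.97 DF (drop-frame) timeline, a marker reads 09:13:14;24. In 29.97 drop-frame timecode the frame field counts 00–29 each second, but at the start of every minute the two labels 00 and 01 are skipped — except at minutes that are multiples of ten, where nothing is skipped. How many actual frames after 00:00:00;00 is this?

Complete 10-minute blocks: 55, each 17982 frames → 989010.
Remaining 3 whole minutes in the current block: 1800 + 2 × 1798 = 5396 frames.
Within the current minute: 14 × 30 + 24 − 2 = 442 (labels ;00/;01 skipped at this minute). Total = 989010 + 5396 + 442 = 994848.

994848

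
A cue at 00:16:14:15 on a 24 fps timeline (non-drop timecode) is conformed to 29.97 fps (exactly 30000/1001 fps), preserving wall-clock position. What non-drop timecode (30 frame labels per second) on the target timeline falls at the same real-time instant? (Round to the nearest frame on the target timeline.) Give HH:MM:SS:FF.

00:16:13:20

Source frame index: (0×3600 + 16×60 + 14) × 24 + 15 = 23391.
Real time: 23391 / (24) = 7797/8 s.
Target frame: (7797/8) × (30000/1001) = 29238750/1001 ≈ 29209.540 → 29210.
At 30 labels/s: frame 29210 → 00:16:13:20.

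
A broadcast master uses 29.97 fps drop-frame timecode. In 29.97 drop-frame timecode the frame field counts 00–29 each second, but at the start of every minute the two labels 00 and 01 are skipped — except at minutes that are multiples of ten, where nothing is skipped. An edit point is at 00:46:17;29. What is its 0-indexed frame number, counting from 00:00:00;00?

83255

As if non-drop at 30 labels/s: (0 × 3600 + 46 × 60 + 17) × 30 + 29 = 83339.
Minute boundaries passed: 46; those not divisible by 10: 46 − 4 = 42; dropped labels = 2 × 42 = 84.
Actual frame index = 83339 − 84 = 83255.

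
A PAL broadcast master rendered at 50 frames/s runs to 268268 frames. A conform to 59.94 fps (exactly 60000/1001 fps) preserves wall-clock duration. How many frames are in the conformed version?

Target frames = source frames × (target rate / source rate) = 268268 × (60000/1001)/(50) = 268268 × 1200/1001 = 321600.

321600 frames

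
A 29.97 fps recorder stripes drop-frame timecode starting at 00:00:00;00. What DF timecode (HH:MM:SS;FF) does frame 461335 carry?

04:16:33;07

Each 10-minute DF block holds 10 × 60 × 30 − 9 × 2 = 17982 frames. 461335 ÷ 17982 → 25 full blocks, remainder 11785.
Within the partial block the first minute is 1800 frames and each further minute 1798, so 6 further minute boundaries passed. Total skipped labels = 18 × 25 + 2 × 6 = 462.
Non-drop label index = 461335 + 462 = 461797; at 30 labels/s that is 04:16:33:07, i.e. DF 04:16:33;07.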